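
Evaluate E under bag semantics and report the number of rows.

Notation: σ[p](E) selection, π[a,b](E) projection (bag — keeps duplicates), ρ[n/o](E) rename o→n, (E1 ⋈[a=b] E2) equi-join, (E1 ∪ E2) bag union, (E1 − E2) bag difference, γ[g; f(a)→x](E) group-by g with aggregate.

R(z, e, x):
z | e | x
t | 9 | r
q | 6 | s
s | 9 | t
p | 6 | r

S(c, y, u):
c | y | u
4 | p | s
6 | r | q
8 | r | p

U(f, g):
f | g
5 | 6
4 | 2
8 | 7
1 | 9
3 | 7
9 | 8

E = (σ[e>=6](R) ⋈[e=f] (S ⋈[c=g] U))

Stepwise |·|:
  R → 4
  σ[e>=6](R) → 4
  S → 3
  U → 6
  (S ⋈[c=g] U) → 2
  (σ[e>=6](R) ⋈[e=f] (S ⋈[c=g] U)) → 2

|E| = 2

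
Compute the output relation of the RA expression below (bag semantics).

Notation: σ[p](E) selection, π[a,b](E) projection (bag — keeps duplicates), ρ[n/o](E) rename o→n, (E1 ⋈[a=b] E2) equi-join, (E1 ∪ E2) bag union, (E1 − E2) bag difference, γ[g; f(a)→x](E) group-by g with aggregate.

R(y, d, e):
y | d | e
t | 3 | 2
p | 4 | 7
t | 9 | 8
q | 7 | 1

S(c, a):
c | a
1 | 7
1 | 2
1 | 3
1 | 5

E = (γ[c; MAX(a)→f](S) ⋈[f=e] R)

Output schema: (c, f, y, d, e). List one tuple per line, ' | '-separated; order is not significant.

Stepwise |·|:
  S → 4
  γ[c; MAX(a)→f](S) → 1
  R → 4
  (γ[c; MAX(a)→f](S) ⋈[f=e] R) → 1

== RESULT ==
c | f | y | d | e
1 | 7 | p | 4 | 7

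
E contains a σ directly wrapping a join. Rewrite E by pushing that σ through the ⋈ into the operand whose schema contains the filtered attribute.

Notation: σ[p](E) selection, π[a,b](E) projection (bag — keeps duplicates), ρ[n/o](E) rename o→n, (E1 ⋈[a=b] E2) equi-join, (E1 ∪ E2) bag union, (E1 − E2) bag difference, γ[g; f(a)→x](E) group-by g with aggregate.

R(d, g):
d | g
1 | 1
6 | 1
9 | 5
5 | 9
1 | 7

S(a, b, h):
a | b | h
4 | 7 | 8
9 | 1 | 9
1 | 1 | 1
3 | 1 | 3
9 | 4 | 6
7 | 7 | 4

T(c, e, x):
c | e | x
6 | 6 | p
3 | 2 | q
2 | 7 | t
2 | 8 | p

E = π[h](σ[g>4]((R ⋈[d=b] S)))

σ filters on g, owned by the left side.
E' = π[h]((σ[g>4](R) ⋈[d=b] S))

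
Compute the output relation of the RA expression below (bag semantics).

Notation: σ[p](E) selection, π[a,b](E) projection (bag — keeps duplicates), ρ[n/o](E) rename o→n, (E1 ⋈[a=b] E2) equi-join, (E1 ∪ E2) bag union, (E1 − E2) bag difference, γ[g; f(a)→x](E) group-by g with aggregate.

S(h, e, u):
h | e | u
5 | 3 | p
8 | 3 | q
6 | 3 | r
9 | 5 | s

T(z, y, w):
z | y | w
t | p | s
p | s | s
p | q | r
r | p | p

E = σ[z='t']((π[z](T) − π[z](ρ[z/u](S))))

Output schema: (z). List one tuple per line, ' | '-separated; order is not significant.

Row counts bottom-up:
  T → 4
  π[z](T) → 4
  S → 4
  ρ[z/u](S) → 4
  π[z](ρ[z/u](S)) → 4
  (π[z](T) − π[z](ρ[z/u](S))) → 2
  σ[z='t']((π[z](T) − π[z](ρ[z/u](S)))) → 1

== RESULT ==
z
t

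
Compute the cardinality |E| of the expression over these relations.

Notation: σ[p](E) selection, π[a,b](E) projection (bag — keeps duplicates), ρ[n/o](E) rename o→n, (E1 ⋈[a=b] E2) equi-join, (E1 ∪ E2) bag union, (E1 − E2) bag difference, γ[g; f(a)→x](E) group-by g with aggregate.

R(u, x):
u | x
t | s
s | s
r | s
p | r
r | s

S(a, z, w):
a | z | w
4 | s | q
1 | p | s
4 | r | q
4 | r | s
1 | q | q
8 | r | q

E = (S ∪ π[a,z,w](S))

Stepwise |·|:
  S → 6
  S → 6
  π[a,z,w](S) → 6
  (S ∪ π[a,z,w](S)) → 12

|E| = 12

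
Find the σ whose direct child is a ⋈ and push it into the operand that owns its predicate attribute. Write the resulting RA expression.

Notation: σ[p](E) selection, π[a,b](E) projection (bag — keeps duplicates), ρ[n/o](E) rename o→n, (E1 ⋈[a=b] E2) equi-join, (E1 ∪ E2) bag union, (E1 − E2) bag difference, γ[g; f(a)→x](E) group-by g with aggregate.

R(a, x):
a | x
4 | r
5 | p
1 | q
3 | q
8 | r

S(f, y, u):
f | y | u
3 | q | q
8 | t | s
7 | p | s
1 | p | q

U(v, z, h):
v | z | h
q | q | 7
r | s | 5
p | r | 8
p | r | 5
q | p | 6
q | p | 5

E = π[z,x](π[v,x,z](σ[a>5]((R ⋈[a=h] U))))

σ filters on a, owned by the left side.
E' = π[z,x](π[v,x,z]((σ[a>5](R) ⋈[a=h] U)))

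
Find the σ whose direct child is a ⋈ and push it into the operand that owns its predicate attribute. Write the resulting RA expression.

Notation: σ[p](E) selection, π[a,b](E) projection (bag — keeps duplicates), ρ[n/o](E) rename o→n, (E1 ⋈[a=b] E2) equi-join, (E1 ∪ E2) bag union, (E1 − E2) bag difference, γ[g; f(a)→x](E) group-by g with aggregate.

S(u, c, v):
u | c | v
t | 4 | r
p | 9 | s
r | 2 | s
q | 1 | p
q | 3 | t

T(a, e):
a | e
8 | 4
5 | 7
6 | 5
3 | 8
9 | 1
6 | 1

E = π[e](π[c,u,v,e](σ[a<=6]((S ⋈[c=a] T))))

σ filters on a, owned by the right side.
E' = π[e](π[c,u,v,e]((S ⋈[c=a] σ[a<=6](T))))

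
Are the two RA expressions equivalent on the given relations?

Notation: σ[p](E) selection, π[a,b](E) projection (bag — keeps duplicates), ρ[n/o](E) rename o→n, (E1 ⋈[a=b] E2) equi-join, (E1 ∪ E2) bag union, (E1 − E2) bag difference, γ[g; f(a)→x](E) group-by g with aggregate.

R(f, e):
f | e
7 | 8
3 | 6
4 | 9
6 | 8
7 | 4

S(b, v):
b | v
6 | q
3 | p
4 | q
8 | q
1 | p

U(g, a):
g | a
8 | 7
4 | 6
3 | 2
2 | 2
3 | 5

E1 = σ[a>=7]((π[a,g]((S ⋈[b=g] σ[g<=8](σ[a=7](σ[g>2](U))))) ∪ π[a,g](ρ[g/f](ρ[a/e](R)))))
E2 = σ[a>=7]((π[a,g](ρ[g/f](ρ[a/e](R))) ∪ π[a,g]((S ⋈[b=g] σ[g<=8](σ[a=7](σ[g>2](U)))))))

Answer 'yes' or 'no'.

E1 stepwise |·|:
  S → 5
  U → 5
  σ[g>2](U) → 4
  σ[a=7](σ[g>2](U)) → 1
  σ[g<=8](σ[a=7](σ[g>2](U))) → 1
  (S ⋈[b=g] σ[g<=8](σ[a=7](σ[g>2](U)))) → 1
  π[a,g]((S ⋈[b=g] σ[g<=8](σ[a=7](σ[g>2](U))))) → 1
  R → 5
  ρ[a/e](R) → 5
  ρ[g/f](ρ[a/e](R)) → 5
  π[a,g](ρ[g/f](ρ[a/e](R))) → 5
  (π[a,g]((S ⋈[b=g] σ[g<=8](σ[a=7](σ[g>2](U))))) ∪ π[a,g](ρ[g/f](ρ[a/e](R)))) → 6
  σ[a>=7]((π[a,g]((S ⋈[b=g] σ[g<=8](σ[a=7](σ[g>2](U))))) ∪ π[a,g](ρ[g/f](ρ[a/e](R))))) → 4
E2 stepwise |·|:
  R → 5
  ρ[a/e](R) → 5
  ρ[g/f](ρ[a/e](R)) → 5
  π[a,g](ρ[g/f](ρ[a/e](R))) → 5
  S → 5
  U → 5
  σ[g>2](U) → 4
  σ[a=7](σ[g>2](U)) → 1
  σ[g<=8](σ[a=7](σ[g>2](U))) → 1
  (S ⋈[b=g] σ[g<=8](σ[a=7](σ[g>2](U)))) → 1
  π[a,g]((S ⋈[b=g] σ[g<=8](σ[a=7](σ[g>2](U))))) → 1
  (π[a,g](ρ[g/f](ρ[a/e](R))) ∪ π[a,g]((S ⋈[b=g] σ[g<=8](σ[a=7](σ[g>2](U)))))) → 6
  σ[a>=7]((π[a,g](ρ[g/f](ρ[a/e](R))) ∪ π[a,g]((S ⋈[b=g] σ[g<=8](σ[a=7](σ[g>2](U))))))) → 4

E1 and E2 produce the same multiset:
a | g
7 | 8
8 | 6
8 | 7
9 | 4

yes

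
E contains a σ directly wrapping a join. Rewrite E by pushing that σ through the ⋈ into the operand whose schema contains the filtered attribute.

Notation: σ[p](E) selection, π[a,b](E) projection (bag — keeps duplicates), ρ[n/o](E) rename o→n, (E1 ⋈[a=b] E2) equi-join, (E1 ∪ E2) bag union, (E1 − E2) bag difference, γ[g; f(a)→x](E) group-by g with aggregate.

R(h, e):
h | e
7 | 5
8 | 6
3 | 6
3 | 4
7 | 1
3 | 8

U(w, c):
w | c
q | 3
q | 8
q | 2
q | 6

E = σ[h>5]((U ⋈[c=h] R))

σ filters on h, owned by the right side.
E' = (U ⋈[c=h] σ[h>5](R))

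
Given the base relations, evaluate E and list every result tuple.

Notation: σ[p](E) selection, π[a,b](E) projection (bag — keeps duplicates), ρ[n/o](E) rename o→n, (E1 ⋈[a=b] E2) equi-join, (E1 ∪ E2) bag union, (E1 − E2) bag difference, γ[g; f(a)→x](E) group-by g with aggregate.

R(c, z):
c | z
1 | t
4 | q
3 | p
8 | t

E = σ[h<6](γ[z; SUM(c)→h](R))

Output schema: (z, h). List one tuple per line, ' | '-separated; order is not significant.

Stepwise |·|:
  R → 4
  γ[z; SUM(c)→h](R) → 3
  σ[h<6](γ[z; SUM(c)→h](R)) → 2

== RESULT ==
z | h
p | 3
q | 4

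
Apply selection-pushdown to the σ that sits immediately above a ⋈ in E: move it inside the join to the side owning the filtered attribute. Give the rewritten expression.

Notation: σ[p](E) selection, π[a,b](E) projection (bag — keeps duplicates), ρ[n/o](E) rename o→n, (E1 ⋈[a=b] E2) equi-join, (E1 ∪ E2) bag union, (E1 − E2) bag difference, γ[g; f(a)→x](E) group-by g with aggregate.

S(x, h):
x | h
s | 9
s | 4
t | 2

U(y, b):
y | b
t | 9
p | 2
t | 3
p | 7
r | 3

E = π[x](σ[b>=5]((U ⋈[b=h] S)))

σ filters on b, owned by the left side.
E' = π[x]((σ[b>=5](U) ⋈[b=h] S))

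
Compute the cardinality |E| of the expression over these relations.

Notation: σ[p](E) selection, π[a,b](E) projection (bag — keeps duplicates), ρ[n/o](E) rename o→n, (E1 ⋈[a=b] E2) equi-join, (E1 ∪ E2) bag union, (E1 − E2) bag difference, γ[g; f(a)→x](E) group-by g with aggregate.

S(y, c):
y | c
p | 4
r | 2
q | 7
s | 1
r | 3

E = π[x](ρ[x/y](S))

Subexpression sizes:
  S → 5
  ρ[x/y](S) → 5
  π[x](ρ[x/y](S)) → 5

|E| = 5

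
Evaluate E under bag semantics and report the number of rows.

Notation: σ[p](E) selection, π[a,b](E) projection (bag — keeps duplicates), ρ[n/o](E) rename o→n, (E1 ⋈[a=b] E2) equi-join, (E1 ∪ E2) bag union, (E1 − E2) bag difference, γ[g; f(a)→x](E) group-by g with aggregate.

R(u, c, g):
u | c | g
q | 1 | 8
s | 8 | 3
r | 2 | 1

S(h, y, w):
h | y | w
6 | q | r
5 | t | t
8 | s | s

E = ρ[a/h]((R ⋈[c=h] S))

Per-node cardinality:
  R → 3
  S → 3
  (R ⋈[c=h] S) → 1
  ρ[a/h]((R ⋈[c=h] S)) → 1

|E| = 1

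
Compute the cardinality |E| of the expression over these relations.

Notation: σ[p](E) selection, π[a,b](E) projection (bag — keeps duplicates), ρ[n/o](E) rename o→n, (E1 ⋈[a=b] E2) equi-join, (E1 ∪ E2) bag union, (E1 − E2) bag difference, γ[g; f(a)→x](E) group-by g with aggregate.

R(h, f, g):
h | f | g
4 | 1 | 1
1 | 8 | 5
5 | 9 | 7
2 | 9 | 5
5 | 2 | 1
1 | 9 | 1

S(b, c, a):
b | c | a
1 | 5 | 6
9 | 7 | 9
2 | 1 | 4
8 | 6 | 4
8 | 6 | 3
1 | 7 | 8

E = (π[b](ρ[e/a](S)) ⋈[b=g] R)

Row counts bottom-up:
  S → 6
  ρ[e/a](S) → 6
  π[b](ρ[e/a](S)) → 6
  R → 6
  (π[b](ρ[e/a](S)) ⋈[b=g] R) → 6

|E| = 6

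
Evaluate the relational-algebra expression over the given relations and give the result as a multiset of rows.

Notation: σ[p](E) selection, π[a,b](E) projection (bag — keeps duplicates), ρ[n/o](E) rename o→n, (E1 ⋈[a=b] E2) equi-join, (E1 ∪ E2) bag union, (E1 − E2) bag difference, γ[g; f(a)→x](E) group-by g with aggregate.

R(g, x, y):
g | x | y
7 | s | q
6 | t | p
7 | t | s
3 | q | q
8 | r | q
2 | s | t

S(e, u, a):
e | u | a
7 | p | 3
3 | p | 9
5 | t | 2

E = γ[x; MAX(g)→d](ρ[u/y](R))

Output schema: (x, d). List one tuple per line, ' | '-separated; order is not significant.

Per-node cardinality:
  R → 6
  ρ[u/y](R) → 6
  γ[x; MAX(g)→d](ρ[u/y](R)) → 4

== RESULT ==
x | d
q | 3
r | 8
s | 7
t | 7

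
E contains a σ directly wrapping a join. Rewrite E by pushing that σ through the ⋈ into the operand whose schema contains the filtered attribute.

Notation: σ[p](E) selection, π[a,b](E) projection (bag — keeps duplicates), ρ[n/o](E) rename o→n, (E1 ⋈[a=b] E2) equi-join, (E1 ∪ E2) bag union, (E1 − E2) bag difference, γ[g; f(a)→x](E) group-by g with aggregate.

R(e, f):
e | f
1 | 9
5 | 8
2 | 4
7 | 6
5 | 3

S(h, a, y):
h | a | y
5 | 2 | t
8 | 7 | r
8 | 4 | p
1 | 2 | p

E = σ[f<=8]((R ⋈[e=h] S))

σ filters on f, owned by the left side.
E' = (σ[f<=8](R) ⋈[e=h] S)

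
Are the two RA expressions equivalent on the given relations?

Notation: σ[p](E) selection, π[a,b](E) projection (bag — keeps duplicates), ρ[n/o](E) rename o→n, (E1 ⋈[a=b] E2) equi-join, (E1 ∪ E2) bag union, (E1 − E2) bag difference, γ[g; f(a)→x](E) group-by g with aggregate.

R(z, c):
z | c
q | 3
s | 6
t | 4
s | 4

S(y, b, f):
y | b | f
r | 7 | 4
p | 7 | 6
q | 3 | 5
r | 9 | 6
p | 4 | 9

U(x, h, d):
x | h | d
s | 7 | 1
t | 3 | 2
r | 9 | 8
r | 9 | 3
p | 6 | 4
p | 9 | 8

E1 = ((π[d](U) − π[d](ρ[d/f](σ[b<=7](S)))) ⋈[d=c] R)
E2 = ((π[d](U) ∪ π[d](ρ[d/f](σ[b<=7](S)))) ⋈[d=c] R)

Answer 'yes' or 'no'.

E1 per-node cardinality:
  U → 6
  π[d](U) → 6
  S → 5
  σ[b<=7](S) → 4
  ρ[d/f](σ[b<=7](S)) → 4
  π[d](ρ[d/f](σ[b<=7](S))) → 4
  (π[d](U) − π[d](ρ[d/f](σ[b<=7](S)))) → 5
  R → 4
  ((π[d](U) − π[d](ρ[d/f](σ[b<=7](S)))) ⋈[d=c] R) → 1
E2 per-node cardinality:
  U → 6
  π[d](U) → 6
  S → 5
  σ[b<=7](S) → 4
  ρ[d/f](σ[b<=7](S)) → 4
  π[d](ρ[d/f](σ[b<=7](S))) → 4
  (π[d](U) ∪ π[d](ρ[d/f](σ[b<=7](S)))) → 10
  R → 4
  ((π[d](U) ∪ π[d](ρ[d/f](σ[b<=7](S)))) ⋈[d=c] R) → 6

E1 result:
d | z | c
3 | q | 3
E2 result:
d | z | c
3 | q | 3
4 | s | 4
4 | s | 4
4 | t | 4
4 | t | 4
6 | s | 6
Witness: (4, 't', 4) appears 0× in E1 but 2× in E2.

no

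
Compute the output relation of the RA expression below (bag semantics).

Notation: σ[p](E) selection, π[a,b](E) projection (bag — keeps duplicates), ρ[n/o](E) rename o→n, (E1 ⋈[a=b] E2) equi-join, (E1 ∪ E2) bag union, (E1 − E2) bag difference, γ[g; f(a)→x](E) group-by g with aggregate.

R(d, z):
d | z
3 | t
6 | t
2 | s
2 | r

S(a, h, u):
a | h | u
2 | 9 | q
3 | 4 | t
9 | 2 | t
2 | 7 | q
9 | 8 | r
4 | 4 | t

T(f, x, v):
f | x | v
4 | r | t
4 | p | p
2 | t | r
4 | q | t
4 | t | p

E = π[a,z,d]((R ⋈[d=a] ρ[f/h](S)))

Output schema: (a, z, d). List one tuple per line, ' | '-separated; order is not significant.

Stepwise |·|:
  R → 4
  S → 6
  ρ[f/h](S) → 6
  (R ⋈[d=a] ρ[f/h](S)) → 5
  π[a,z,d]((R ⋈[d=a] ρ[f/h](S))) → 5

== RESULT ==
a | z | d
2 | r | 2
2 | r | 2
2 | s | 2
2 | s | 2
3 | t | 3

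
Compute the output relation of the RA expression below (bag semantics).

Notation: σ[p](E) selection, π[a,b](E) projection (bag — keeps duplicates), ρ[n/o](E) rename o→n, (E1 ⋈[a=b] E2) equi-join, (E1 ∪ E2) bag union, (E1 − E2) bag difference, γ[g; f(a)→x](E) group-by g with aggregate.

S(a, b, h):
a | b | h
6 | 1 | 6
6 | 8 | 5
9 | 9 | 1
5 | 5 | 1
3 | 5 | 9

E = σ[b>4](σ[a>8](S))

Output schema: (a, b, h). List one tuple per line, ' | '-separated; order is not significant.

Row counts bottom-up:
  S → 5
  σ[a>8](S) → 1
  σ[b>4](σ[a>8](S)) → 1

== RESULT ==
a | b | h
9 | 9 | 1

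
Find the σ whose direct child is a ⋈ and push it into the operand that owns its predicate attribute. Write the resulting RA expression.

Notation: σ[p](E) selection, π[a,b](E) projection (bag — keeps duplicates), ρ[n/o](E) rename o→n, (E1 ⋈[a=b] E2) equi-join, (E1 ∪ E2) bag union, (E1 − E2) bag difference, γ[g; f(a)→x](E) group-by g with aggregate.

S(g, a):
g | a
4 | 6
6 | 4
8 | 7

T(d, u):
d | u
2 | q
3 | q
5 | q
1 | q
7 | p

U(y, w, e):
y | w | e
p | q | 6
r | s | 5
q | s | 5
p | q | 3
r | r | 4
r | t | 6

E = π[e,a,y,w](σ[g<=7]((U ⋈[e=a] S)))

σ filters on g, owned by the right side.
E' = π[e,a,y,w]((U ⋈[e=a] σ[g<=7](S)))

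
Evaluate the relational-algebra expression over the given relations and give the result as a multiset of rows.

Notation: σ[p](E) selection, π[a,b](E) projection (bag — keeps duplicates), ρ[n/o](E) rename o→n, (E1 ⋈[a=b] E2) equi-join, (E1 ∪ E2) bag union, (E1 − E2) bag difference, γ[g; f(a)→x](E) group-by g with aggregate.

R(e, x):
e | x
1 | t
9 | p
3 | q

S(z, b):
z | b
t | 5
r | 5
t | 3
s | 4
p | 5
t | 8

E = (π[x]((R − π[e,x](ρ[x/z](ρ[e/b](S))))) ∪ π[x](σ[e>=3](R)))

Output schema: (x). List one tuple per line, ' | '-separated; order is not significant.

Subexpression sizes:
  R → 3
  S → 6
  ρ[e/b](S) → 6
  ρ[x/z](ρ[e/b](S)) → 6
  π[e,x](ρ[x/z](ρ[e/b](S))) → 6
  (R − π[e,x](ρ[x/z](ρ[e/b](S)))) → 3
  π[x]((R − π[e,x](ρ[x/z](ρ[e/b](S))))) → 3
  R → 3
  σ[e>=3](R) → 2
  π[x](σ[e>=3](R)) → 2
  (π[x]((R − π[e,x](ρ[x/z](ρ[e/b](S))))) ∪ π[x](σ[e>=3](R))) → 5

== RESULT ==
x
p
p
q
q
t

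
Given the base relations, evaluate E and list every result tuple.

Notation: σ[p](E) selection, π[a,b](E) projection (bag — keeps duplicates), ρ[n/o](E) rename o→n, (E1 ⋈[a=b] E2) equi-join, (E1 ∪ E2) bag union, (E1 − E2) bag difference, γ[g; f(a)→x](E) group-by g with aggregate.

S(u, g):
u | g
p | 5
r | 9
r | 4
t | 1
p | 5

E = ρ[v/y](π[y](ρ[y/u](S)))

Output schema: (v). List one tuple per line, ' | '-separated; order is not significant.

Per-node cardinality:
  S → 5
  ρ[y/u](S) → 5
  π[y](ρ[y/u](S)) → 5
  ρ[v/y](π[y](ρ[y/u](S))) → 5

== RESULT ==
v
p
p
r
r
t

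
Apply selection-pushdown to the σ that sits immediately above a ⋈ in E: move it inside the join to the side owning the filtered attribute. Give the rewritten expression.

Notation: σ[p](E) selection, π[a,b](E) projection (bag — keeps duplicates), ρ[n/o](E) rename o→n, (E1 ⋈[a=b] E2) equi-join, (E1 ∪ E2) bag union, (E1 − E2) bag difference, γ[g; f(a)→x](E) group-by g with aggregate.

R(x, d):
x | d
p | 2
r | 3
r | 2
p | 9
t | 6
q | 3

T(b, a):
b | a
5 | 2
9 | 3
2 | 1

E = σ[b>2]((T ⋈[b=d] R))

σ filters on b, owned by the left side.
E' = (σ[b>2](T) ⋈[b=d] R)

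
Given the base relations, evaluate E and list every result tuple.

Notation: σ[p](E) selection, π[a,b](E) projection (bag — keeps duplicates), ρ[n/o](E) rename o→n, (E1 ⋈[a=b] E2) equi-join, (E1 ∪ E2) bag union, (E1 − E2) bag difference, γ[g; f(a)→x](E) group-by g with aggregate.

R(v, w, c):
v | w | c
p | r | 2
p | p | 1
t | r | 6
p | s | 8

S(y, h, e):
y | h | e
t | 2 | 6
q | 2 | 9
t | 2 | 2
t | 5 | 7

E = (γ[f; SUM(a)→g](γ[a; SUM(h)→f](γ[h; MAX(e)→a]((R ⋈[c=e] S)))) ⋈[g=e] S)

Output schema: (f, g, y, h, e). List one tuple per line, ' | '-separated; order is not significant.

Row counts bottom-up:
  R → 4
  S → 4
  (R ⋈[c=e] S) → 2
  γ[h; MAX(e)→a]((R ⋈[c=e] S)) → 1
  γ[a; SUM(h)→f](γ[h; MAX(e)→a]((R ⋈[c=e] S))) → 1
  γ[f; SUM(a)→g](γ[a; SUM(h)→f](γ[h; MAX(e)→a]((R ⋈[c=e] S)))) → 1
  S → 4
  (γ[f; SUM(a)→g](γ[a; SUM(h)→f](γ[h; MAX(e)→a]((R ⋈[c=e] S)))) ⋈[g=e] S) → 1

== RESULT ==
f | g | y | h | e
2 | 6 | t | 2 | 6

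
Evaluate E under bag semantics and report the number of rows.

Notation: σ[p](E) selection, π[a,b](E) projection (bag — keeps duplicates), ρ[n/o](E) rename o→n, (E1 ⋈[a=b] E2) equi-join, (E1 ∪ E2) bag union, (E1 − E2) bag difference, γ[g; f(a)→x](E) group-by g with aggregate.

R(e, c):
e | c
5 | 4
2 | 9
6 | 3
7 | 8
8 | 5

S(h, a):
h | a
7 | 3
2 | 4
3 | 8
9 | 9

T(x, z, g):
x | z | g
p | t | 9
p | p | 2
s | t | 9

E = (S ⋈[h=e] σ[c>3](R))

Row counts bottom-up:
  S → 4
  R → 5
  σ[c>3](R) → 4
  (S ⋈[h=e] σ[c>3](R)) → 2

|E| = 2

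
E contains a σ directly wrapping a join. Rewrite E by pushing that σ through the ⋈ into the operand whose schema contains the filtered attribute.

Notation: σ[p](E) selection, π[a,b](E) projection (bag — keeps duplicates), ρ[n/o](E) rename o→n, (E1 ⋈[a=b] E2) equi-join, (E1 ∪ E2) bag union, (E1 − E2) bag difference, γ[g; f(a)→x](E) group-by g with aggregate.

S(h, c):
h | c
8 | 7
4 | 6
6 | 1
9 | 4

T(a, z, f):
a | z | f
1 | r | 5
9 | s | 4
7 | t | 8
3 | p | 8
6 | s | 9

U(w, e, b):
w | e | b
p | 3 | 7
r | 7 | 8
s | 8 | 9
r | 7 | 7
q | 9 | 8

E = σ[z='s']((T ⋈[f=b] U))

σ filters on z, owned by the left side.
E' = (σ[z='s'](T) ⋈[f=b] U)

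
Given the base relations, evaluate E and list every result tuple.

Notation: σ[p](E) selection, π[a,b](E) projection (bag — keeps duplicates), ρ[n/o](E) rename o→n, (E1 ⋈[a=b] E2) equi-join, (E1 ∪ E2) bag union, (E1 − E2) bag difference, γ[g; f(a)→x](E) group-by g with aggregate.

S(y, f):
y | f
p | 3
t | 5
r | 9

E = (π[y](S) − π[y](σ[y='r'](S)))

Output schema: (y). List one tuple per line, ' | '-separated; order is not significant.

Stepwise |·|:
  S → 3
  π[y](S) → 3
  S → 3
  σ[y='r'](S) → 1
  π[y](σ[y='r'](S)) → 1
  (π[y](S) − π[y](σ[y='r'](S))) → 2

== RESULT ==
y
p
t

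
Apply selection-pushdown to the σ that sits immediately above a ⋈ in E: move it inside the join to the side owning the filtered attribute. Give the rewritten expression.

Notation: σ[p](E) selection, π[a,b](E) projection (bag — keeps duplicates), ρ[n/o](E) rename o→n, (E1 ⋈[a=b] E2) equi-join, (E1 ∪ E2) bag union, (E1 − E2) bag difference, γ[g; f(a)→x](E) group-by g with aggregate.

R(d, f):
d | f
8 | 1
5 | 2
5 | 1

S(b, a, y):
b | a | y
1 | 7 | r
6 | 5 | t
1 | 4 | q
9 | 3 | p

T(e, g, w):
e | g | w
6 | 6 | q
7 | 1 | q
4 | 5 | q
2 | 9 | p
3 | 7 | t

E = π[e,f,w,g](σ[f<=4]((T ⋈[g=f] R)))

σ filters on f, owned by the right side.
E' = π[e,f,w,g]((T ⋈[g=f] σ[f<=4](R)))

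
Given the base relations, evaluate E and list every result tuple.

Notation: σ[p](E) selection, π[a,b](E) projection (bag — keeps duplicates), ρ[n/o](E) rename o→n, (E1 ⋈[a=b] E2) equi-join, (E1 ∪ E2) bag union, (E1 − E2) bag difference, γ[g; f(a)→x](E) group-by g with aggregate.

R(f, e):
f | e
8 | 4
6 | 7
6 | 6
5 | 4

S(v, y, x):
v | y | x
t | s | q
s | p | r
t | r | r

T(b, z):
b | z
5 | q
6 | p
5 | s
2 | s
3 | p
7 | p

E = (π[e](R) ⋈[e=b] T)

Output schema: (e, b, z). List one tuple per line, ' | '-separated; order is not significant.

Subexpression sizes:
  R → 4
  π[e](R) → 4
  T → 6
  (π[e](R) ⋈[e=b] T) → 2

== RESULT ==
e | b | z
6 | 6 | p
7 | 7 | p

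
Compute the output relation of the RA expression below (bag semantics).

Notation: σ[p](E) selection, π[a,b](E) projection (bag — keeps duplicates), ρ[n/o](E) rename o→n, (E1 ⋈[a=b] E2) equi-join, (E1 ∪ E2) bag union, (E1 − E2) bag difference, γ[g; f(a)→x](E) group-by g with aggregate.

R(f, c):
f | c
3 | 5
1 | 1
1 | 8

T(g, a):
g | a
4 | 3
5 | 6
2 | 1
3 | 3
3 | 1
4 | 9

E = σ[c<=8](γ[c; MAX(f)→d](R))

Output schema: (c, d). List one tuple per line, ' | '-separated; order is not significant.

Stepwise |·|:
  R → 3
  γ[c; MAX(f)→d](R) → 3
  σ[c<=8](γ[c; MAX(f)→d](R)) → 3

== RESULT ==
c | d
1 | 1
5 | 3
8 | 1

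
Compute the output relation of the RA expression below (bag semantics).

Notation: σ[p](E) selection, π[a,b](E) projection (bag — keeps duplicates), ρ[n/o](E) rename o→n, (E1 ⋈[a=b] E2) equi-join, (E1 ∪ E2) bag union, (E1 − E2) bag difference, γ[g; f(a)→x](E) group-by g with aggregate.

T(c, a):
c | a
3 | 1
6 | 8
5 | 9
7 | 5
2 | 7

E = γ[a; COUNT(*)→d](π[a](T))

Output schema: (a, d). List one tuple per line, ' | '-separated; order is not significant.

Stepwise |·|:
  T → 5
  π[a](T) → 5
  γ[a; COUNT(*)→d](π[a](T)) → 5

== RESULT ==
a | d
1 | 1
5 | 1
7 | 1
8 | 1
9 | 1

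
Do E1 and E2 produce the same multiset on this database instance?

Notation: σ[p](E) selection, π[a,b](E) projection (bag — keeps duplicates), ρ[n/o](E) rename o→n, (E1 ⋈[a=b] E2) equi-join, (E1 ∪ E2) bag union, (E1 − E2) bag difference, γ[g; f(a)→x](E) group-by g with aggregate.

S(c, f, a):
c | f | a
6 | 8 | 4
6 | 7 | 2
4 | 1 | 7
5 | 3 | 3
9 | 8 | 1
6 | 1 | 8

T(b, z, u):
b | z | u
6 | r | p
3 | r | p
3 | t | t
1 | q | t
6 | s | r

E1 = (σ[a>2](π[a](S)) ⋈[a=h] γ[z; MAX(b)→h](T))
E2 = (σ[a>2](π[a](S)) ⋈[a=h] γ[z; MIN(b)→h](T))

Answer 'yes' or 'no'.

E1 row counts bottom-up:
  S → 6
  π[a](S) → 6
  σ[a>2](π[a](S)) → 4
  T → 5
  γ[z; MAX(b)→h](T) → 4
  (σ[a>2](π[a](S)) ⋈[a=h] γ[z; MAX(b)→h](T)) → 1
E2 row counts bottom-up:
  S → 6
  π[a](S) → 6
  σ[a>2](π[a](S)) → 4
  T → 5
  γ[z; MIN(b)→h](T) → 4
  (σ[a>2](π[a](S)) ⋈[a=h] γ[z; MIN(b)→h](T)) → 2

E1 result:
a | z | h
3 | t | 3
E2 result:
a | z | h
3 | r | 3
3 | t | 3
Witness: (3, 'r', 3) appears 0× in E1 but 1× in E2.

no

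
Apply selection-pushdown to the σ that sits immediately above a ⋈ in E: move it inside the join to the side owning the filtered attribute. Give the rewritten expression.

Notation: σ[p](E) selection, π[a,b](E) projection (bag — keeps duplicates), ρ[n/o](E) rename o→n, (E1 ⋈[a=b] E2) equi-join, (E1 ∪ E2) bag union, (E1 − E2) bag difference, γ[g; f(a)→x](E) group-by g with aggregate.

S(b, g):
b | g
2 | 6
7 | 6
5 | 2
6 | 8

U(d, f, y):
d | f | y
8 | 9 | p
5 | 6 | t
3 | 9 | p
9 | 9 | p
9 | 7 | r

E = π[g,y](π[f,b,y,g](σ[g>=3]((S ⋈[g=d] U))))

σ filters on g, owned by the left side.
E' = π[g,y](π[f,b,y,g]((σ[g>=3](S) ⋈[g=d] U)))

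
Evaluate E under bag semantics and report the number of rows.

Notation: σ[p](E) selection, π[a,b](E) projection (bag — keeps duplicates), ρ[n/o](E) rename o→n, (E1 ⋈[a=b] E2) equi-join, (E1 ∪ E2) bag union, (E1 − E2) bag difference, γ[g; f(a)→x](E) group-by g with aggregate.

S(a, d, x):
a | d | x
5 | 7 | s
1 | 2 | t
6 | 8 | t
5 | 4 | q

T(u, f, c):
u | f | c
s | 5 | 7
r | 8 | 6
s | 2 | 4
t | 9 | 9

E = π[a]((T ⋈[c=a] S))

Subexpression sizes:
  T → 4
  S → 4
  (T ⋈[c=a] S) → 1
  π[a]((T ⋈[c=a] S)) → 1

|E| = 1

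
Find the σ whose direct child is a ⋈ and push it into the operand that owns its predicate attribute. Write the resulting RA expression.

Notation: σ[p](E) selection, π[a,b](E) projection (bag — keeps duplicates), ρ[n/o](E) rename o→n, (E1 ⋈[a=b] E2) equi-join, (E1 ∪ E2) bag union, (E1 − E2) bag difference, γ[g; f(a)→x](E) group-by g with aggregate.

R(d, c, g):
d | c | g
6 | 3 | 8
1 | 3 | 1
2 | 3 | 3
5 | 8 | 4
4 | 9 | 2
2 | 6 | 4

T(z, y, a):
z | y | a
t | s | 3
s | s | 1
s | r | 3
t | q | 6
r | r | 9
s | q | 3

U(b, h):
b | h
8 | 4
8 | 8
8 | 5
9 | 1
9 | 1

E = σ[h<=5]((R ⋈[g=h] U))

σ filters on h, owned by the right side.
E' = (R ⋈[g=h] σ[h<=5](U))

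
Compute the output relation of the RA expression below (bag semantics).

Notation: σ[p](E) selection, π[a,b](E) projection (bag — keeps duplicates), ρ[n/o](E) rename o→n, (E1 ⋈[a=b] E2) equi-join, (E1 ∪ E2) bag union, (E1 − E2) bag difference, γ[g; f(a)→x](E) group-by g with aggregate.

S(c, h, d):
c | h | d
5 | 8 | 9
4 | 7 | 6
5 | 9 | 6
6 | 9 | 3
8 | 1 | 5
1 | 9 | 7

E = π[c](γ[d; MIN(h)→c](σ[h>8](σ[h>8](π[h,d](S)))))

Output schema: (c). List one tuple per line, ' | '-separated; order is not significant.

Per-node cardinality:
  S → 6
  π[h,d](S) → 6
  σ[h>8](π[h,d](S)) → 3
  σ[h>8](σ[h>8](π[h,d](S))) → 3
  γ[d; MIN(h)→c](σ[h>8](σ[h>8](π[h,d](S)))) → 3
  π[c](γ[d; MIN(h)→c](σ[h>8](σ[h>8](π[h,d](S))))) → 3

== RESULT ==
c
9
9
9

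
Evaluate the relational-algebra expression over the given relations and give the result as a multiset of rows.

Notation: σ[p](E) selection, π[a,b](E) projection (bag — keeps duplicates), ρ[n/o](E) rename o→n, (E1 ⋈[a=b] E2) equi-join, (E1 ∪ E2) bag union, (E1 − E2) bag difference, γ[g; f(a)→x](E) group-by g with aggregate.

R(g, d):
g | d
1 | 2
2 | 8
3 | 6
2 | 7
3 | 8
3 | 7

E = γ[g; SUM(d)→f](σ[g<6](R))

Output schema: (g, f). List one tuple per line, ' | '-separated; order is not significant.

Stepwise |·|:
  R → 6
  σ[g<6](R) → 6
  γ[g; SUM(d)→f](σ[g<6](R)) → 3

== RESULT ==
g | f
1 | 2
2 | 15
3 | 21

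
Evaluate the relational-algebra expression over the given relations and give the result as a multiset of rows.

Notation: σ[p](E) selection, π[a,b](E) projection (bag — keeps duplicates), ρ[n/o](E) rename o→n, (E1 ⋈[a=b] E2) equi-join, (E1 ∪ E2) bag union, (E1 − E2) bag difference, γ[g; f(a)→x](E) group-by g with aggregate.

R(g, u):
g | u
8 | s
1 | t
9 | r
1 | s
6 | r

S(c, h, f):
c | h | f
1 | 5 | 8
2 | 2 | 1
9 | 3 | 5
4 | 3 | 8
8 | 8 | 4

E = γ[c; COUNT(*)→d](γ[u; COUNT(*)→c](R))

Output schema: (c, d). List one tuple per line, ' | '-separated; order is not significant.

Row counts bottom-up:
  R → 5
  γ[u; COUNT(*)→c](R) → 3
  γ[c; COUNT(*)→d](γ[u; COUNT(*)→c](R)) → 2

== RESULT ==
c | d
1 | 1
2 | 2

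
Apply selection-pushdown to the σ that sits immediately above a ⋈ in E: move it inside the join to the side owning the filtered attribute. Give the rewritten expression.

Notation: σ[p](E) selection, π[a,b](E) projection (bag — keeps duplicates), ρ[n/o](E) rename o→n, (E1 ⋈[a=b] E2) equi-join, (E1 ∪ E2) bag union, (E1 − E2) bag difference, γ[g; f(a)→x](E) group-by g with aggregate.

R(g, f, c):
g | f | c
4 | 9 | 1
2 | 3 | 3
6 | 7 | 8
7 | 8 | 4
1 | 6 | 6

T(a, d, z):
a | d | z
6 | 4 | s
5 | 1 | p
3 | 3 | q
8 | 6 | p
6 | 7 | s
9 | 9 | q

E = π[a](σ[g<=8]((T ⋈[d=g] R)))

σ filters on g, owned by the right side.
E' = π[a]((T ⋈[d=g] σ[g<=8](R)))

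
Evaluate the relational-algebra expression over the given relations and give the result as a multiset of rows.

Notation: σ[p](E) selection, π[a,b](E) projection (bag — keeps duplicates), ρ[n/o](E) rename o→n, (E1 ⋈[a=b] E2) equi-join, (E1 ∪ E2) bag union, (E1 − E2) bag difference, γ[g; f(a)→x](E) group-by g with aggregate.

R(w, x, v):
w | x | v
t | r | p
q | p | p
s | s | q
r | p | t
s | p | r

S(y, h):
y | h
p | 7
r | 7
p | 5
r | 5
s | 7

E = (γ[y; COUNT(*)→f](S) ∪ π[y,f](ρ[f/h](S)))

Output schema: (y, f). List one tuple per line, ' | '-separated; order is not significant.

Stepwise |·|:
  S → 5
  γ[y; COUNT(*)→f](S) → 3
  S → 5
  ρ[f/h](S) → 5
  π[y,f](ρ[f/h](S)) → 5
  (γ[y; COUNT(*)→f](S) ∪ π[y,f](ρ[f/h](S))) → 8

== RESULT ==
y | f
p | 2
p | 5
p | 7
r | 2
r | 5
r | 7
s | 1
s | 7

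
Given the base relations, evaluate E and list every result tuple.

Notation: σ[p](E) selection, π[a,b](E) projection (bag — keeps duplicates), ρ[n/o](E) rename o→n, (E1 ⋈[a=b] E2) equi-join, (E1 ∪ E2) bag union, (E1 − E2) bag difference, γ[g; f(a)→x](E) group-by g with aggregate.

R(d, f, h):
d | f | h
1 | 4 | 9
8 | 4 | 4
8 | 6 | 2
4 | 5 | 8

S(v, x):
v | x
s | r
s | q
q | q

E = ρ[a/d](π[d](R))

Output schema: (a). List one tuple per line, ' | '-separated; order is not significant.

Row counts bottom-up:
  R → 4
  π[d](R) → 4
  ρ[a/d](π[d](R)) → 4

== RESULT ==
a
1
4
8
8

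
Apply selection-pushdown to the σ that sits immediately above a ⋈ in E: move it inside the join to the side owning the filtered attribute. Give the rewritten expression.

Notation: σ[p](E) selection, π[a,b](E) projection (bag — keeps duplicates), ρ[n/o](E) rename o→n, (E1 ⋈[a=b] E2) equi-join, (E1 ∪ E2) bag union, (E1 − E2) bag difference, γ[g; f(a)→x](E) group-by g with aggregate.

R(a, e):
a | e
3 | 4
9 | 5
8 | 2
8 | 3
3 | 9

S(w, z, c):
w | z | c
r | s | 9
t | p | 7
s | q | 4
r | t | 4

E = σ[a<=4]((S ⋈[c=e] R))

σ filters on a, owned by the right side.
E' = (S ⋈[c=e] σ[a<=4](R))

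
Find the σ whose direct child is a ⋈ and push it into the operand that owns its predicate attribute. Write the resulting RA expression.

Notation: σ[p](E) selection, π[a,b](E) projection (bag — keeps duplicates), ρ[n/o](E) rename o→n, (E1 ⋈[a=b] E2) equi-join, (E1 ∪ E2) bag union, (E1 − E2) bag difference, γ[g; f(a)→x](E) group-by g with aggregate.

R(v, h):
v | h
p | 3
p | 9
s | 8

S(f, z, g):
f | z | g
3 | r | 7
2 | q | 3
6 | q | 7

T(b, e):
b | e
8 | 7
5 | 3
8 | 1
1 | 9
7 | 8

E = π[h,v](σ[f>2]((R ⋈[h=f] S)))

σ filters on f, owned by the right side.
E' = π[h,v]((R ⋈[h=f] σ[f>2](S)))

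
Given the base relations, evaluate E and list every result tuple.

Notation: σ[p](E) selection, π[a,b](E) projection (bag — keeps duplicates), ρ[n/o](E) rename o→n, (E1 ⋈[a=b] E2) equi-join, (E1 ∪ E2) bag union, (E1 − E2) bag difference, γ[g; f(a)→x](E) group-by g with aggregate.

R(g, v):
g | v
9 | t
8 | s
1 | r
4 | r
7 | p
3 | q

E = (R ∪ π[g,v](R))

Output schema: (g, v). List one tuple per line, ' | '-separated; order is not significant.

Stepwise |·|:
  R → 6
  R → 6
  π[g,v](R) → 6
  (R ∪ π[g,v](R)) → 12

== RESULT ==
g | v
1 | r
1 | r
3 | q
3 | q
4 | r
4 | r
7 | p
7 | p
8 | s
8 | s
9 | t
9 | t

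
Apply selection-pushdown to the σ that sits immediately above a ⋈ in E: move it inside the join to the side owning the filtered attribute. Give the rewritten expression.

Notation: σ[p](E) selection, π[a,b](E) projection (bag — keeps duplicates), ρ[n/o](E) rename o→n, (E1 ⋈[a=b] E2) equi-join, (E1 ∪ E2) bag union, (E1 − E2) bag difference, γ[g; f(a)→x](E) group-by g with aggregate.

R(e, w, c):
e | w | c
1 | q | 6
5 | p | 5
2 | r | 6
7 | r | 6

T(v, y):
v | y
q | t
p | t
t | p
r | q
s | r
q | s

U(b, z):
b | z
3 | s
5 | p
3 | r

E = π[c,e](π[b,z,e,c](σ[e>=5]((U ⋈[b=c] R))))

σ filters on e, owned by the right side.
E' = π[c,e](π[b,z,e,c]((U ⋈[b=c] σ[e>=5](R))))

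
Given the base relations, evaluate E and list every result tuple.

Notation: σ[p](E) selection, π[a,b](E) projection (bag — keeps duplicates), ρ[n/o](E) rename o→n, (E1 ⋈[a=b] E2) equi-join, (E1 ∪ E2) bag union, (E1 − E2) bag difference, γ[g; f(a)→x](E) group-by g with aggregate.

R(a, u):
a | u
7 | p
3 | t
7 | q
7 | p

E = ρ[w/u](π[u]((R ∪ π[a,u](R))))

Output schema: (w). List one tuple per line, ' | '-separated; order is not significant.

Stepwise |·|:
  R → 4
  R → 4
  π[a,u](R) → 4
  (R ∪ π[a,u](R)) → 8
  π[u]((R ∪ π[a,u](R))) → 8
  ρ[w/u](π[u]((R ∪ π[a,u](R)))) → 8

== RESULT ==
w
p
p
p
p
q
q
t
t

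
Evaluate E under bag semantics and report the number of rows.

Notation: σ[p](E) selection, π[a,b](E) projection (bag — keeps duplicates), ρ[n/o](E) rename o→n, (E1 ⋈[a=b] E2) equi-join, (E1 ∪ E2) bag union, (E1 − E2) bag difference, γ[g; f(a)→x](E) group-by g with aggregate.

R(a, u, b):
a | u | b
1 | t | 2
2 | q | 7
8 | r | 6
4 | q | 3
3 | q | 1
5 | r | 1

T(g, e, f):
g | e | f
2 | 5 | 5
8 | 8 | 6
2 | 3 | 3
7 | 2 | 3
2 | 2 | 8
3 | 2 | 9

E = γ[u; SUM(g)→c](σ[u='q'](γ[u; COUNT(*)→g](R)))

Subexpression sizes:
  R → 6
  γ[u; COUNT(*)→g](R) → 3
  σ[u='q'](γ[u; COUNT(*)→g](R)) → 1
  γ[u; SUM(g)→c](σ[u='q'](γ[u; COUNT(*)→g](R))) → 1

|E| = 1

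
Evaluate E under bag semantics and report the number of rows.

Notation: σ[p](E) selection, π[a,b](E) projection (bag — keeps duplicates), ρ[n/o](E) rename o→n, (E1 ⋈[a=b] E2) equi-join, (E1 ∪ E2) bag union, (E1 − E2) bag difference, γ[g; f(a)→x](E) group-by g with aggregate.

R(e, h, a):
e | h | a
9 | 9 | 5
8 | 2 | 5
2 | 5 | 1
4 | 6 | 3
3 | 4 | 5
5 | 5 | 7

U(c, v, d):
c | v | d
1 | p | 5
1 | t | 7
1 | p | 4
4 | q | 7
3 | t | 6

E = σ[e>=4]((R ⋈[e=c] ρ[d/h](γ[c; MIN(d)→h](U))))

Subexpression sizes:
  R → 6
  U → 5
  γ[c; MIN(d)→h](U) → 3
  ρ[d/h](γ[c; MIN(d)→h](U)) → 3
  (R ⋈[e=c] ρ[d/h](γ[c; MIN(d)→h](U))) → 2
  σ[e>=4]((R ⋈[e=c] ρ[d/h](γ[c; MIN(d)→h](U)))) → 1

|E| = 1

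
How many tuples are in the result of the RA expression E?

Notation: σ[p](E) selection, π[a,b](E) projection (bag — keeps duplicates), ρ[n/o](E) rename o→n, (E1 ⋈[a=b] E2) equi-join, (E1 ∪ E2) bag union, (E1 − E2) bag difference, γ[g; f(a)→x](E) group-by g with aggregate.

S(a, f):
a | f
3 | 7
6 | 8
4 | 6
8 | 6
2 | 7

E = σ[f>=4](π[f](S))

Stepwise |·|:
  S → 5
  π[f](S) → 5
  σ[f>=4](π[f](S)) → 5

|E| = 5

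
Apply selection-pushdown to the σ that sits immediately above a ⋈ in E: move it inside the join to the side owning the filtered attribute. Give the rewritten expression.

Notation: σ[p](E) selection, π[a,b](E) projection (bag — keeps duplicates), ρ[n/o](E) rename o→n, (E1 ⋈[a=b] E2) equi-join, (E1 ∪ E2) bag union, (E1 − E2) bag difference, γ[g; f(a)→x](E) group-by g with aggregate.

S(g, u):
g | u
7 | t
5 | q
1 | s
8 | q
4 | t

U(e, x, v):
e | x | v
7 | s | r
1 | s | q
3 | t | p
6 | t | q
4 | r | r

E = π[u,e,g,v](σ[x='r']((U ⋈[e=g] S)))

σ filters on x, owned by the left side.
E' = π[u,e,g,v]((σ[x='r'](U) ⋈[e=g] S))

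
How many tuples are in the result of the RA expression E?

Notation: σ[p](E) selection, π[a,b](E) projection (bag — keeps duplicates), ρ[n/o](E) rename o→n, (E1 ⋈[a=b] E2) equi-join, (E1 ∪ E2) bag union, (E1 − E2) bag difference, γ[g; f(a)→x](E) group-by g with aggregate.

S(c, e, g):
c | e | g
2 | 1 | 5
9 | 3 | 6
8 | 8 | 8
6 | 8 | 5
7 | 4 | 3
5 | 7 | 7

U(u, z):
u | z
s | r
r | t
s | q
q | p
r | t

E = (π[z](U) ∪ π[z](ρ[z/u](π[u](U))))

Stepwise |·|:
  U → 5
  π[z](U) → 5
  U → 5
  π[u](U) → 5
  ρ[z/u](π[u](U)) → 5
  π[z](ρ[z/u](π[u](U))) → 5
  (π[z](U) ∪ π[z](ρ[z/u](π[u](U)))) → 10

|E| = 10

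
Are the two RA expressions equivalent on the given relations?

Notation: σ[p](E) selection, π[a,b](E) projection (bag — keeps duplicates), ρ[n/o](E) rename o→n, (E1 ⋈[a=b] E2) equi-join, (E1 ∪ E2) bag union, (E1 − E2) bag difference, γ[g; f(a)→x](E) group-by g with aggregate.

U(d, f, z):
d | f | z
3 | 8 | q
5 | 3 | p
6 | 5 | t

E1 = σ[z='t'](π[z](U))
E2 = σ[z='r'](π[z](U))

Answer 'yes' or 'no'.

E1 subexpression sizes:
  U → 3
  π[z](U) → 3
  σ[z='t'](π[z](U)) → 1
E2 subexpression sizes:
  U → 3
  π[z](U) → 3
  σ[z='r'](π[z](U)) → 0

E1 result:
z
t
E2 result:
z
(0 rows)
Witness: ('t',) appears 1× in E1 but 0× in E2.

no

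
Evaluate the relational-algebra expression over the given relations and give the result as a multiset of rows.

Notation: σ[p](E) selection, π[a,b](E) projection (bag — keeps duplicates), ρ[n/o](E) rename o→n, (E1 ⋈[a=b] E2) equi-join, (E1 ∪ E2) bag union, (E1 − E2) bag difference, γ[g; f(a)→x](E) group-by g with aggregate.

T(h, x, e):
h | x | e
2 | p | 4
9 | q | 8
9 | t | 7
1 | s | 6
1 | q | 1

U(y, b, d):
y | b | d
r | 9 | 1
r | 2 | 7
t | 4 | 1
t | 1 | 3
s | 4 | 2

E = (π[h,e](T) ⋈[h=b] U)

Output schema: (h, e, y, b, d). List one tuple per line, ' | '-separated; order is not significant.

Per-node cardinality:
  T → 5
  π[h,e](T) → 5
  U → 5
  (π[h,e](T) ⋈[h=b] U) → 5

== RESULT ==
h | e | y | b | d
1 | 1 | t | 1 | 3
1 | 6 | t | 1 | 3
2 | 4 | r | 2 | 7
9 | 7 | r | 9 | 1
9 | 8 | r | 9 | 1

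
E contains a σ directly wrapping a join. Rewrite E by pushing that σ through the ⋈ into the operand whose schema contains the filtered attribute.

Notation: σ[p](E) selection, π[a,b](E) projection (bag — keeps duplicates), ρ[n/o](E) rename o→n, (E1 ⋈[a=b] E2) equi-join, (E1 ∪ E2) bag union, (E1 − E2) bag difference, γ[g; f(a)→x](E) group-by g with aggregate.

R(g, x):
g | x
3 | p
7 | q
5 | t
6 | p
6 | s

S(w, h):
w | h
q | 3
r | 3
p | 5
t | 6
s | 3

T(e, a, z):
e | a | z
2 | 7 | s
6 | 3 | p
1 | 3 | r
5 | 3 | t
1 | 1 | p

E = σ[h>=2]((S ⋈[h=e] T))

σ filters on h, owned by the left side.
E' = (σ[h>=2](S) ⋈[h=e] T)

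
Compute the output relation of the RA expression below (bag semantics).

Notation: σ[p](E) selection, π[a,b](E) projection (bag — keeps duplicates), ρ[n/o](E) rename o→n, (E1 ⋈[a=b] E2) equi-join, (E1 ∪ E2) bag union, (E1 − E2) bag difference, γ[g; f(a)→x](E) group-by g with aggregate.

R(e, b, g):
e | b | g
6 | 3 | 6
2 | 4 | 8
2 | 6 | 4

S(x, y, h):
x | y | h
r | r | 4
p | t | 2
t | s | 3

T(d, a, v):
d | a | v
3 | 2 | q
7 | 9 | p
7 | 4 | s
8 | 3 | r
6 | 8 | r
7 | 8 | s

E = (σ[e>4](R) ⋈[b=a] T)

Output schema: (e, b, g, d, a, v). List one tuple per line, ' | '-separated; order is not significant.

Subexpression sizes:
  R → 3
  σ[e>4](R) → 1
  T → 6
  (σ[e>4](R) ⋈[b=a] T) → 1

== RESULT ==
e | b | g | d | a | v
6 | 3 | 6 | 8 | 3 | r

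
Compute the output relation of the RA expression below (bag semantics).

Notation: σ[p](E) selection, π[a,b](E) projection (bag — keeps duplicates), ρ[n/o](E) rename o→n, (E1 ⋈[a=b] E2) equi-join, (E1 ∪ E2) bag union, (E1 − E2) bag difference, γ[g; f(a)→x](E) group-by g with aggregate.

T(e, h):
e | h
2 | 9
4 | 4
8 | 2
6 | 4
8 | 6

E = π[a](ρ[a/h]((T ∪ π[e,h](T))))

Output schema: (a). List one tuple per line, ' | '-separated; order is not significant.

Stepwise |·|:
  T → 5
  T → 5
  π[e,h](T) → 5
  (T ∪ π[e,h](T)) → 10
  ρ[a/h]((T ∪ π[e,h](T))) → 10
  π[a](ρ[a/h]((T ∪ π[e,h](T)))) → 10

== RESULT ==
a
2
2
4
4
4
4
6
6
9
9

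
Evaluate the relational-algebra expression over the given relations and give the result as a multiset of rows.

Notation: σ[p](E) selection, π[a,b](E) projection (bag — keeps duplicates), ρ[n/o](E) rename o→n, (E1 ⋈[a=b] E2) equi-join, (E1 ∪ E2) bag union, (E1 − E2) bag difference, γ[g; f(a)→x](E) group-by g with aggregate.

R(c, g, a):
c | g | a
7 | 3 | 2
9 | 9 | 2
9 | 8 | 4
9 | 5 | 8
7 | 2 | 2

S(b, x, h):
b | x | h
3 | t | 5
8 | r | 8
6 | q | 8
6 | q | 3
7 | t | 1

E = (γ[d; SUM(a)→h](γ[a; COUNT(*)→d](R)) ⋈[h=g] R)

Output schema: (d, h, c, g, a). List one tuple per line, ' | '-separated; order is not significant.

Subexpression sizes:
  R → 5
  γ[a; COUNT(*)→d](R) → 3
  γ[d; SUM(a)→h](γ[a; COUNT(*)→d](R)) → 2
  R → 5
  (γ[d; SUM(a)→h](γ[a; COUNT(*)→d](R)) ⋈[h=g] R) → 1

== RESULT ==
d | h | c | g | a
3 | 2 | 7 | 2 | 2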